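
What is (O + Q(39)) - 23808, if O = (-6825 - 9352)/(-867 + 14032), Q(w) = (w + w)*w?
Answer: -273400567/13165 ≈ -20767.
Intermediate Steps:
Q(w) = 2*w² (Q(w) = (2*w)*w = 2*w²)
O = -16177/13165 ≈ -1.2288
(O + Q(39)) - 23808 = (-16177/13165 + 2*39²) - 23808 = (-16177/13165 + 2*1521) - 23808 = (-16177/13165 + 3042) - 23808 = 40031753/13165 - 23808 = -273400567/13165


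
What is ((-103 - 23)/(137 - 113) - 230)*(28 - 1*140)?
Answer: 26348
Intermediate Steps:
((-103 - 23)/(137 - 113) - 230)*(28 - 1*140) = (-126/24 - 230)*(28 - 140) = (-126*1/24 - 230)*(-112) = (-21/4 - 230)*(-112) = -941/4*(-112) = 26348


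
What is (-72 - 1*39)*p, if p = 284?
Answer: -31524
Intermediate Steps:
(-72 - 1*39)*p = (-72 - 1*39)*284 = (-72 - 39)*284 = -111*284 = -31524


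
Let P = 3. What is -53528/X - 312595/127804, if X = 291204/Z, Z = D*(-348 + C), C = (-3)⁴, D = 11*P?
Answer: 1671828811357/1033806556 ≈ 1617.2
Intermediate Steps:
D = 33 (D = 11*3 = 33)
C = 81
Z = -8811 (Z = 33*(-348 + 81) = 33*(-267) = -8811)
X = -32356/979 (X = 291204/(-8811) = 291204*(-1/8811) = -32356/979 ≈ -33.050)
-53528/X - 312595/127804 = -53528/(-32356/979) - 312595/127804 = -53528*(-979/32356) - 312595*1/127804 = 13100978/8089 - 312595/127804 = 1671828811357/1033806556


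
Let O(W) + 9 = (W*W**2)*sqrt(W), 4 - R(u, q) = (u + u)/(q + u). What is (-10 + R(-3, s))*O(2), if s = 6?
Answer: 36 - 32*sqrt(2) ≈ -9.2548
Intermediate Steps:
R(u, q) = 4 - 2*u/(q + u) (R(u, q) = 4 - (u + u)/(q + u) = 4 - 2*u/(q + u))
O(W) = -9 + W**(7/2) (O(W) = -9 + (W*W**2)*sqrt(W) = -9 + W**3*sqrt(W) = -9 + W**(7/2))
(-10 + R(-3, s))*O(2) = (-10 + 2*(-3 + 2*6)/(6 - 3))*(-9 + 2**(7/2)) = (-10 + 2*(-3 + 12)/3)*(-9 + 8*sqrt(2)) = (-10 + 2*(1/3)*9)*(-9 + 8*sqrt(2)) = (-10 + 6)*(-9 + 8*sqrt(2)) = -4*(-9 + 8*sqrt(2)) = 36 - 32*sqrt(2)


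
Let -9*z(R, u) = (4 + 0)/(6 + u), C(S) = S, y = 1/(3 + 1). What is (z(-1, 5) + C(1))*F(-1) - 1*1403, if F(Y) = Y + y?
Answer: -185291/132 ≈ -1403.7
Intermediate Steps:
y = 1/4 ≈ 0.25000
z(R, u) = -4/(9*(6 + u)) (z(R, u) = -(4 + 0)/(9*(6 + u)) = -4/(9*(6 + u)))
F(Y) = 1/4 + Y (F(Y) = Y + 1/4 = 1/4 + Y)
(z(-1, 5) + C(1))*F(-1) - 1*1403 = (-4/(54 + 9*5) + 1)*(1/4 - 1) - 1*1403 = (-4/(54 + 45) + 1)*(-3/4) - 1403 = (-4/99 + 1)*(-3/4) - 1403 = (95/99)*(-3/4) - 1403 = -95/132 - 1403 = -185291/132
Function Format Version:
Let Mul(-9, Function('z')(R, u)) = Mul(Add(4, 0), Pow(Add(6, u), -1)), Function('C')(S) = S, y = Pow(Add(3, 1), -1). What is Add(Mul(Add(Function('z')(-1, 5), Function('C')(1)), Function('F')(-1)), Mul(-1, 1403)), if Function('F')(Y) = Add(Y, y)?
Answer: Rational(-185291, 132) ≈ -1403.7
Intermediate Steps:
y = Rational(1, 4) (y = Pow(4, -1) = Rational(1, 4) ≈ 0.25000)
Function('z')(R, u) = Mul(Rational(-4, 9), Pow(Add(6, u), -1)) (Function('z')(R, u) = Mul(Rational(-1, 9), Mul(Add(4, 0), Pow(Add(6, u), -1))) = Mul(Rational(-1, 9), Mul(4, Pow(Add(6, u), -1))) = Mul(Rational(-4, 9), Pow(Add(6, u), -1)))
Function('F')(Y) = Add(Rational(1, 4), Y) (Function('F')(Y) = Add(Y, Rational(1, 4)) = Add(Rational(1, 4), Y))
Add(Mul(Add(Function('z')(-1, 5), Function('C')(1)), Function('F')(-1)), Mul(-1, 1403)) = Add(Mul(Add(Mul(-4, Pow(Add(54, Mul(9, 5)), -1)), 1), Add(Rational(1, 4), -1)), Mul(-1, 1403)) = Add(Mul(Add(Mul(-4, Pow(Add(54, 45), -1)), 1), Rational(-3, 4)), -1403) = Add(Mul(Add(Mul(-4, Pow(99, -1)), 1), Rational(-3, 4)), -1403) = Add(Mul(Add(Mul(-4, Rational(1, 99)), 1), Rational(-3, 4)), -1403) = Add(Mul(Add(Rational(-4, 99), 1), Rational(-3, 4)), -1403) = Add(Mul(Rational(95, 99), Rational(-3, 4)), -1403) = Add(Rational(-95, 132), -1403) = Rational(-185291, 132)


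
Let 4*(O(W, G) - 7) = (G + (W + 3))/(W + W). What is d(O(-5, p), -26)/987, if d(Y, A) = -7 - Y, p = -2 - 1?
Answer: -113/7896 ≈ -0.014311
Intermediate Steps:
p = -3
O(W, G) = 7 + (3 + G + W)/(8*W) (O(W, G) = 7 + ((G + (W + 3))/(W + W))/4 = 7 + ((G + (3 + W))/((2*W)))/4 = 7 + ((3 + G + W)*(1/(2*W)))/4 = 7 + ((3 + G + W)/(2*W))/4 = 7 + (3 + G + W)/(8*W))
d(O(-5, p), -26)/987 = (-7 - (3 - 3 + 57*(-5))/(8*(-5)))/987 = (-7 - (-1)*(3 - 3 - 285)/(8*5))*(1/987) = (-7 - (-1)*(-285)/(8*5))*(1/987) = (-7 - 1*57/8)*(1/987) = (-7 - 57/8)*(1/987) = -113/8*1/987 = -113/7896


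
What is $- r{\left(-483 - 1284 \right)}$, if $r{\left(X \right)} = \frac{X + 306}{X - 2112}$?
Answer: $- \frac{487}{1293} \approx -0.37664$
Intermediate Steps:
$r{\left(X \right)} = \frac{306 + X}{-2112 + X}$
$- r{\left(-483 - 1284 \right)} = - \frac{306 - 1767}{-2112 - 1767} = - \frac{-1461}{-3879} = - \frac{\left(-1\right) \left(-1461\right)}{3879} = \left(-1\right) \frac{487}{1293} = - \frac{487}{1293}$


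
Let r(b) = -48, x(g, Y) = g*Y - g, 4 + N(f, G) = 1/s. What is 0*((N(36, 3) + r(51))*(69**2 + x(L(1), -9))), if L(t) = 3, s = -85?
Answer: 0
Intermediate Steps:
N(f, G) = -341/85 (N(f, G) = -4 + 1/(-85) = -4 - 1/85 = -341/85)
x(g, Y) = -g + Y*g (x(g, Y) = Y*g - g = -g + Y*g)
0*((N(36, 3) + r(51))*(69**2 + x(L(1), -9))) = 0*((-341/85 - 48)*(69**2 + 3*(-1 - 9))) = 0*(-4421*(4761 + 3*(-10))/85) = 0*(-4421*(4761 - 30)/85) = 0*(-4421/85*4731) = 0*(-20915751/85) = 0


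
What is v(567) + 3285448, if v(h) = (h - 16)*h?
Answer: 3597865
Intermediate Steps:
v(h) = h*(-16 + h) (v(h) = (-16 + h)*h = h*(-16 + h))
v(567) + 3285448 = 567*(-16 + 567) + 3285448 = 567*551 + 3285448 = 312417 + 3285448 = 3597865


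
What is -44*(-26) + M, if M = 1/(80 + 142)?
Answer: 253969/222 ≈ 1144.0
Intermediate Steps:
M = 1/222 ≈ 0.0045045
-44*(-26) + M = -44*(-26) + 1/222 = 1144 + 1/222 = 253969/222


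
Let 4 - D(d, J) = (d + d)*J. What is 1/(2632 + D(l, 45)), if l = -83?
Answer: 1/10106 ≈ 9.8951e-5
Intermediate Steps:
D(d, J) = 4 - 2*J*d (D(d, J) = 4 - (d + d)*J = 4 - 2*d*J = 4 - 2*J*d)
1/(2632 + D(l, 45)) = 1/(2632 + (4 - 2*45*(-83))) = 1/(2632 + (4 + 7470)) = 1/(2632 + 7474) = 1/10106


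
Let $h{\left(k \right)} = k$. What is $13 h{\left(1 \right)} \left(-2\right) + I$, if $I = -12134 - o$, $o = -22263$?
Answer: $10103$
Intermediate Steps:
$I = 10129$ ($I = -12134 - -22263 = -12134 + 22263 = 10129$)
$13 h{\left(1 \right)} \left(-2\right) + I = 13 \cdot 1 \left(-2\right) + 10129 = 13 \left(-2\right) + 10129 = -26 + 10129 = 10103$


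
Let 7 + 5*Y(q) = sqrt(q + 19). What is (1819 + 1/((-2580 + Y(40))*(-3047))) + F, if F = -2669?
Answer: -86292259701193/101520305546 + sqrt(59)/101520305546 ≈ -850.00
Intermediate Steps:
Y(q) = -7/5 + sqrt(19 + q)/5 (Y(q) = -7/5 + sqrt(q + 19)/5 = -7/5 + sqrt(19 + q)/5)
(1819 + 1/((-2580 + Y(40))*(-3047))) + F = (1819 + 1/(-2580 + (-7/5 + sqrt(19 + 40)/5)*(-3047))) - 2669 = (1819 - 1/3047/(-2580 + (-7/5 + sqrt(59)/5))) - 2669 = (1819 - 1/3047/(-12907/5 + sqrt(59)/5)) - 2669 = (1819 - 1/(3047*(-12907/5 + sqrt(59)/5))) - 2669 = -850 - 1/(3047*(-12907/5 + sqrt(59)/5))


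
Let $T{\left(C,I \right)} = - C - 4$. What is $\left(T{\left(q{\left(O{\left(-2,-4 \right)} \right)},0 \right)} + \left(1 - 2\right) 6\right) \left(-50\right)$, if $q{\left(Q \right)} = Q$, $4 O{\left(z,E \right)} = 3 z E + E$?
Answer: $750$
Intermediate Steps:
$O{\left(z,E \right)} = \frac{E}{4} + \frac{3 E z}{4}$ ($O{\left(z,E \right)} = \frac{3 z E + E}{4} = \frac{3 E z + E}{4} = \frac{E + 3 E z}{4} = \frac{E}{4} + \frac{3 E z}{4}$)
$T{\left(C,I \right)} = -4 - C$
$\left(T{\left(q{\left(O{\left(-2,-4 \right)} \right)},0 \right)} + \left(1 - 2\right) 6\right) \left(-50\right) = \left(\left(-4 - \frac{1}{4} \left(-4\right) \left(1 + 3 \left(-2\right)\right)\right) + \left(1 - 2\right) 6\right) \left(-50\right) = \left(\left(-4 - \frac{1}{4} \left(-4\right) \left(1 - 6\right)\right) - 6\right) \left(-50\right) = \left(\left(-4 - \frac{1}{4} \left(-4\right) \left(-5\right)\right) - 6\right) \left(-50\right) = \left(\left(-4 - 5\right) - 6\right) \left(-50\right) = \left(-9 - 6\right) \left(-50\right) = \left(-15\right) \left(-50\right) = 750$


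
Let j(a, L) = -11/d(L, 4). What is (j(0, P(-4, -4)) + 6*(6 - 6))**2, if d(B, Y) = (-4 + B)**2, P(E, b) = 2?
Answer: 121/16 ≈ 7.5625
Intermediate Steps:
j(a, L) = -11/(-4 + L)**2
(j(0, P(-4, -4)) + 6*(6 - 6))**2 = (-11/(-4 + 2)**2 + 6*(6 - 6))**2 = (-11/(-2)**2 + 6*0)**2 = (-11*1/4 + 0)**2 = (-11/4 + 0)**2 = (-11/4)**2 = 121/16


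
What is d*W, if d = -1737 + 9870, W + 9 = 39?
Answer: 243990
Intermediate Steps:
W = 30 (W = -9 + 39 = 30)
d = 8133
d*W = 8133*30 = 243990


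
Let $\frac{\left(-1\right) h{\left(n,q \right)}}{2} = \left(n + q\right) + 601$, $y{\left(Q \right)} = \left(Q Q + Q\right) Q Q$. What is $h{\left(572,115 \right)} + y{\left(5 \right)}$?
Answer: $-1826$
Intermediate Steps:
$y{\left(Q \right)} = Q^{2} \left(Q + Q^{2}\right)$ ($y{\left(Q \right)} = \left(Q^{2} + Q\right) Q^{2} = \left(Q + Q^{2}\right) Q^{2} = Q^{2} \left(Q + Q^{2}\right)$)
$h{\left(n,q \right)} = -1202 - 2 n - 2 q$ ($h{\left(n,q \right)} = - 2 \left(\left(n + q\right) + 601\right) = - 2 \left(601 + n + q\right) = -1202 - 2 n - 2 q$)
$h{\left(572,115 \right)} + y{\left(5 \right)} = \left(-1202 - 1144 - 230\right) + 5^{3} \left(1 + 5\right) = \left(-1202 - 1144 - 230\right) + 125 \cdot 6 = -2576 + 750 = -1826$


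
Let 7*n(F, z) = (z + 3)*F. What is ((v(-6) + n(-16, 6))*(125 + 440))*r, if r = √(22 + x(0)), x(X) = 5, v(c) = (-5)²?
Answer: 52545*√3/7 ≈ 13002.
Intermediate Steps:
n(F, z) = F*(3 + z)/7 (n(F, z) = ((z + 3)*F)/7 = ((3 + z)*F)/7 = (F*(3 + z))/7 = F*(3 + z)/7)
v(c) = 25
r = 3*√3 (r = √(22 + 5) = √27 = 3*√3 ≈ 5.1962)
((v(-6) + n(-16, 6))*(125 + 440))*r = ((25 + (⅐)*(-16)*(3 + 6))*(125 + 440))*(3*√3) = ((25 + (⅐)*(-16)*9)*565)*(3*√3) = ((25 - 144/7)*565)*(3*√3) = ((31/7)*565)*(3*√3) = 17515*(3*√3)/7 = 52545*√3/7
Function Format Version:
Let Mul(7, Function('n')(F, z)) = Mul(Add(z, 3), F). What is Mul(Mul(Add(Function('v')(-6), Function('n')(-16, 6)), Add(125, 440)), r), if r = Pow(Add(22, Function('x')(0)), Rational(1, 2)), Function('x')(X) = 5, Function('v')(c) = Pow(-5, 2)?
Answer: Mul(Rational(52545, 7), Pow(3, Rational(1, 2))) ≈ 13002.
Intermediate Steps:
Function('n')(F, z) = Mul(Rational(1, 7), F, Add(3, z)) (Function('n')(F, z) = Mul(Rational(1, 7), Mul(Add(z, 3), F)) = Mul(Rational(1, 7), Mul(Add(3, z), F)) = Mul(Rational(1, 7), Mul(F, Add(3, z))) = Mul(Rational(1, 7), F, Add(3, z)))
Function('v')(c) = 25
r = Mul(3, Pow(3, Rational(1, 2))) (r = Pow(Add(22, 5), Rational(1, 2)) = Pow(27, Rational(1, 2)) = Mul(3, Pow(3, Rational(1, 2))) ≈ 5.1962)
Mul(Mul(Add(Function('v')(-6), Function('n')(-16, 6)), Add(125, 440)), r) = Mul(Mul(Add(25, Mul(Rational(1, 7), -16, Add(3, 6))), Add(125, 440)), Mul(3, Pow(3, Rational(1, 2)))) = Mul(Mul(Add(25, Mul(Rational(1, 7), -16, 9)), 565), Mul(3, Pow(3, Rational(1, 2)))) = Mul(Mul(Add(25, Rational(-144, 7)), 565), Mul(3, Pow(3, Rational(1, 2)))) = Mul(Mul(Rational(31, 7), 565), Mul(3, Pow(3, Rational(1, 2)))) = Mul(Rational(17515, 7), Mul(3, Pow(3, Rational(1, 2)))) = Mul(Rational(52545, 7), Pow(3, Rational(1, 2)))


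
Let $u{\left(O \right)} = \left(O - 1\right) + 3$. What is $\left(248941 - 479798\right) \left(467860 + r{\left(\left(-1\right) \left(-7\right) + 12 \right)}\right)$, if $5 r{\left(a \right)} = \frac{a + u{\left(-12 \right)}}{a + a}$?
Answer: $- \frac{20521665721513}{190} \approx -1.0801 \cdot 10^{11}$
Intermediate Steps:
$u{\left(O \right)} = 2 + O$ ($u{\left(O \right)} = \left(-1 + O\right) + 3 = 2 + O$)
$r{\left(a \right)} = \frac{-10 + a}{10 a}$ ($r{\left(a \right)} = \frac{\left(a + \left(2 - 12\right)\right) \frac{1}{a + a}}{5} = \frac{\left(a - 10\right) \frac{1}{2 a}}{5} = \frac{\left(-10 + a\right) \frac{1}{2 a}}{5} = \frac{\frac{1}{2} \frac{1}{a} \left(-10 + a\right)}{5} = \frac{-10 + a}{10 a}$)
$\left(248941 - 479798\right) \left(467860 + r{\left(\left(-1\right) \left(-7\right) + 12 \right)}\right) = \left(248941 - 479798\right) \left(467860 + \frac{-10 + \left(\left(-1\right) \left(-7\right) + 12\right)}{10 \left(\left(-1\right) \left(-7\right) + 12\right)}\right) = - 230857 \left(467860 + \frac{-10 + \left(7 + 12\right)}{10 \left(7 + 12\right)}\right) = - 230857 \left(467860 + \frac{-10 + 19}{10 \cdot 19}\right) = - 230857 \left(467860 + \frac{1}{10} \cdot \frac{1}{19} \cdot 9\right) = - 230857 \left(467860 + \frac{9}{190}\right) = \left(-230857\right) \frac{88893409}{190} = - \frac{20521665721513}{190}$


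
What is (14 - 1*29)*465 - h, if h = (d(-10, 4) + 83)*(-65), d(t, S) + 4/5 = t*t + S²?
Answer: 5908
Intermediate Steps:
d(t, S) = -⅘ + S² + t² (d(t, S) = -⅘ + (t*t + S²) = -⅘ + (t² + S²) = -⅘ + (S² + t²) = -⅘ + S² + t²)
h = -12883 (h = ((-⅘ + 4² + (-10)²) + 83)*(-65) = ((-⅘ + 16 + 100) + 83)*(-65) = (576/5 + 83)*(-65) = (991/5)*(-65) = -12883)
(14 - 1*29)*465 - h = (14 - 1*29)*465 - 1*(-12883) = (14 - 29)*465 + 12883 = -15*465 + 12883 = -6975 + 12883 = 5908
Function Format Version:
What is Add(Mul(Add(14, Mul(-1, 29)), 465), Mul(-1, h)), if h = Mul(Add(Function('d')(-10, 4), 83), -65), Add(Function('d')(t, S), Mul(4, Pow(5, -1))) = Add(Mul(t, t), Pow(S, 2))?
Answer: 5908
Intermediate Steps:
Function('d')(t, S) = Add(Rational(-4, 5), Pow(S, 2), Pow(t, 2)) (Function('d')(t, S) = Add(Rational(-4, 5), Add(Mul(t, t), Pow(S, 2))) = Add(Rational(-4, 5), Add(Pow(t, 2), Pow(S, 2))) = Add(Rational(-4, 5), Add(Pow(S, 2), Pow(t, 2))) = Add(Rational(-4, 5), Pow(S, 2), Pow(t, 2)))
h = -12883 (h = Mul(Add(Add(Rational(-4, 5), Pow(4, 2), Pow(-10, 2)), 83), -65) = Mul(Add(Add(Rational(-4, 5), 16, 100), 83), -65) = Mul(Add(Rational(576, 5), 83), -65) = Mul(Rational(991, 5), -65) = -12883)
Add(Mul(Add(14, Mul(-1, 29)), 465), Mul(-1, h)) = Add(Mul(Add(14, Mul(-1, 29)), 465), Mul(-1, -12883)) = Add(Mul(Add(14, -29), 465), 12883) = Add(Mul(-15, 465), 12883) = Add(-6975, 12883) = 5908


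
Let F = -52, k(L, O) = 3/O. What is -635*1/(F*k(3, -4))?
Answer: -635/39 ≈ -16.282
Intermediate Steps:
-635*1/(F*k(3, -4)) = -635/((-156/(-4))) = -635/((-156*(-1)/4)) = -635/((-52*(-3/4))) = -635/39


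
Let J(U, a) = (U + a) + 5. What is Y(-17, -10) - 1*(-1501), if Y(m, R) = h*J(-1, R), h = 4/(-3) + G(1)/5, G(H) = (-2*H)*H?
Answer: 7557/5 ≈ 1511.4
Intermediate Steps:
G(H) = -2*H**2
J(U, a) = 5 + U + a
h = -26/15 (h = 4/(-3) - 2*1**2/5 = 4*(-1/3) - 2*1*(1/5) = -4/3 - 2*1/5 = -4/3 - 2/5 = -26/15 ≈ -1.7333)
Y(m, R) = -104/15 - 26*R/15 (Y(m, R) = -26*(5 - 1 + R)/15 = -26*(4 + R)/15 = -104/15 - 26*R/15)
Y(-17, -10) - 1*(-1501) = (-104/15 - 26/15*(-10)) - 1*(-1501) = (-104/15 + 52/3) + 1501 = 52/5 + 1501 = 7557/5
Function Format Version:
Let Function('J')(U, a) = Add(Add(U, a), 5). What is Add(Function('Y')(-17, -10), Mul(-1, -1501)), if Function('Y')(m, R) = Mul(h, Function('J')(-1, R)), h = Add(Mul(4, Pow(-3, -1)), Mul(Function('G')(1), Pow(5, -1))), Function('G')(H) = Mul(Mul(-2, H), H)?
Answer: Rational(7557, 5) ≈ 1511.4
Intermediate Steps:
Function('G')(H) = Mul(-2, Pow(H, 2))
Function('J')(U, a) = Add(5, U, a)
h = Rational(-26, 15) (h = Add(Mul(4, Pow(-3, -1)), Mul(Mul(-2, Pow(1, 2)), Pow(5, -1))) = Add(Mul(4, Rational(-1, 3)), Mul(Mul(-2, 1), Rational(1, 5))) = Add(Rational(-4, 3), Mul(-2, Rational(1, 5))) = Add(Rational(-4, 3), Rational(-2, 5)) = Rational(-26, 15) ≈ -1.7333)
Function('Y')(m, R) = Add(Rational(-104, 15), Mul(Rational(-26, 15), R)) (Function('Y')(m, R) = Mul(Rational(-26, 15), Add(5, -1, R)) = Mul(Rational(-26, 15), Add(4, R)) = Add(Rational(-104, 15), Mul(Rational(-26, 15), R)))
Add(Function('Y')(-17, -10), Mul(-1, -1501)) = Add(Add(Rational(-104, 15), Mul(Rational(-26, 15), -10)), Mul(-1, -1501)) = Add(Add(Rational(-104, 15), Rational(52, 3)), 1501) = Add(Rational(52, 5), 1501) = Rational(7557, 5)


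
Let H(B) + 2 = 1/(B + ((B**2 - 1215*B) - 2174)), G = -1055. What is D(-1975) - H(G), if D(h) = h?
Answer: -4718668234/2391621 ≈ -1973.0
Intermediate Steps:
H(B) = -2 + 1/(-2174 + B**2 - 1214*B) (H(B) = -2 + 1/(B + ((B**2 - 1215*B) - 2174)) = -2 + 1/(B + (-2174 + B**2 - 1215*B)) = -2 + 1/(-2174 + B**2 - 1214*B))
D(-1975) - H(G) = -1975 - (-4349 - 2428*(-1055) + 2*(-1055)**2)/(2174 - 1*(-1055)**2 + 1214*(-1055)) = -1975 - (-4349 + 2561540 + 2*1113025)/(2174 - 1*1113025 - 1280770) = -1975 - (-4349 + 2561540 + 2226050)/(2174 - 1113025 - 1280770) = -1975 - 4783241/(-2391621) = -1975 - (-1)*4783241/2391621 = -1975 - 1*(-4783241/2391621) = -1975 + 4783241/2391621 = -4718668234/2391621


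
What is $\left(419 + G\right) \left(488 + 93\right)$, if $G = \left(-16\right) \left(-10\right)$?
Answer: $336399$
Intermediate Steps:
$G = 160$
$\left(419 + G\right) \left(488 + 93\right) = \left(419 + 160\right) \left(488 + 93\right) = 579 \cdot 581 = 336399$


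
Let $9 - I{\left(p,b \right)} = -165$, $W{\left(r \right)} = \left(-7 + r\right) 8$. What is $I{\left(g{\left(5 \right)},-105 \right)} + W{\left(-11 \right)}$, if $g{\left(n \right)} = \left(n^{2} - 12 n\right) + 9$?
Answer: $30$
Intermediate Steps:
$W{\left(r \right)} = -56 + 8 r$
$g{\left(n \right)} = 9 + n^{2} - 12 n$
$I{\left(p,b \right)} = 174$ ($I{\left(p,b \right)} = 9 - -165 = 9 + 165 = 174$)
$I{\left(g{\left(5 \right)},-105 \right)} + W{\left(-11 \right)} = 174 + \left(-56 + 8 \left(-11\right)\right) = 174 - 144 = 30$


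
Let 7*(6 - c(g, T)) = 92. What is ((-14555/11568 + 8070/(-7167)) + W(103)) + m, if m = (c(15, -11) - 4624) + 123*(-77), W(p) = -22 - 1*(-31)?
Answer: -2726803165409/193451664 ≈ -14096.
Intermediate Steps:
c(g, T) = -50/7 (c(g, T) = 6 - ⅐*92 = 6 - 92/7 = -50/7)
W(p) = 9 (W(p) = -22 + 31 = 9)
m = -98715/7 (m = (-50/7 - 4624) + 123*(-77) = -32418/7 - 9471 = -98715/7 ≈ -14102.)
((-14555/11568 + 8070/(-7167)) + W(103)) + m = ((-14555/11568 + 8070/(-7167)) + 9) - 98715/7 = ((-14555*1/11568 + 8070*(-1/7167)) + 9) - 98715/7 = ((-14555/11568 - 2690/2389) + 9) - 98715/7 = (-65889815/27635952 + 9) - 98715/7 = 182833753/27635952 - 98715/7 = -2726803165409/193451664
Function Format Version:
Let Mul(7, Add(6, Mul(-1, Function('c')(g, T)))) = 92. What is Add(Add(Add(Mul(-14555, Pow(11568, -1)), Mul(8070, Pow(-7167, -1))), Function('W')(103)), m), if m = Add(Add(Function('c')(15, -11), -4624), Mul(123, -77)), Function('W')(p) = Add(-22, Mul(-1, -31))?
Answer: Rational(-2726803165409, 193451664) ≈ -14096.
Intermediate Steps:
Function('c')(g, T) = Rational(-50, 7) (Function('c')(g, T) = Add(6, Mul(Rational(-1, 7), 92)) = Add(6, Rational(-92, 7)) = Rational(-50, 7))
Function('W')(p) = 9 (Function('W')(p) = Add(-22, 31) = 9)
m = Rational(-98715, 7) (m = Add(Add(Rational(-50, 7), -4624), Mul(123, -77)) = Add(Rational(-32418, 7), -9471) = Rational(-98715, 7) ≈ -14102.)
Add(Add(Add(Mul(-14555, Pow(11568, -1)), Mul(8070, Pow(-7167, -1))), Function('W')(103)), m) = Add(Add(Add(Mul(-14555, Pow(11568, -1)), Mul(8070, Pow(-7167, -1))), 9), Rational(-98715, 7)) = Add(Add(Add(Mul(-14555, Rational(1, 11568)), Mul(8070, Rational(-1, 7167))), 9), Rational(-98715, 7)) = Add(Add(Add(Rational(-14555, 11568), Rational(-2690, 2389)), 9), Rational(-98715, 7)) = Add(Add(Rational(-65889815, 27635952), 9), Rational(-98715, 7)) = Add(Rational(182833753, 27635952), Rational(-98715, 7)) = Rational(-2726803165409, 193451664)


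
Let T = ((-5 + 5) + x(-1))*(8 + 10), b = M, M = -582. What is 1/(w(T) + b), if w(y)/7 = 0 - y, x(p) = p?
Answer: -1/456 ≈ -0.0021930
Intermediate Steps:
b = -582
T = -18 (T = ((-5 + 5) - 1)*(8 + 10) = (0 - 1)*18 = -1*18 = -18)
w(y) = -7*y (w(y) = 7*(0 - y) = 7*(-y) = -7*y)
1/(w(T) + b) = 1/(-7*(-18) - 582) = 1/(126 - 582) = 1/(-456) = -1/456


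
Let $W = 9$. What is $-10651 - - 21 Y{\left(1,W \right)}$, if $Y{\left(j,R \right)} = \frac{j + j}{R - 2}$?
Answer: $-10645$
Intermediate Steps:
$Y{\left(j,R \right)} = \frac{2 j}{-2 + R}$
$-10651 - - 21 Y{\left(1,W \right)} = -10651 - - 21 \cdot 2 \cdot 1 \frac{1}{-2 + 9} = -10651 - - 21 \cdot 2 \cdot 1 \cdot \frac{1}{7} = -10651 - \left(-21\right) \frac{2}{7} = -10651 - -6 = -10651 + 6 = -10645$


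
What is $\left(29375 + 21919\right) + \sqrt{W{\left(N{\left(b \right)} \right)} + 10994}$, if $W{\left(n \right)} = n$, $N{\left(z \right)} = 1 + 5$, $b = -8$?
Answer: $51294 + 10 \sqrt{110} \approx 51399.0$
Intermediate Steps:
$N{\left(z \right)} = 6$
$\left(29375 + 21919\right) + \sqrt{W{\left(N{\left(b \right)} \right)} + 10994} = \left(29375 + 21919\right) + \sqrt{6 + 10994} = 51294 + \sqrt{11000} = 51294 + 10 \sqrt{110}$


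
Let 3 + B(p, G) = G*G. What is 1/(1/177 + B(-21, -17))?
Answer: 177/50623 ≈ 0.0034964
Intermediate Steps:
B(p, G) = -3 + G² (B(p, G) = -3 + G*G = -3 + G²)
1/(1/177 + B(-21, -17)) = 1/(1/177 + (-3 + (-17)²)) = 1/(1/177 + (-3 + 289)) = 1/(1/177 + 286) = 1/(50623/177) = 177/50623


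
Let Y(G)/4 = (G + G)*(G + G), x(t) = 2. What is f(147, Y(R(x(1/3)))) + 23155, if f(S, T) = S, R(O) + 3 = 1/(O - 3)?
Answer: 23302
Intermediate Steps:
R(O) = -3 + 1/(-3 + O) (R(O) = -3 + 1/(O - 3) = -3 + 1/(-3 + O))
Y(G) = 16*G² (Y(G) = 4*((G + G)*(G + G)) = 4*((2*G)*(2*G)) = 4*(4*G²) = 16*G²)
f(147, Y(R(x(1/3)))) + 23155 = 147 + 23155 = 23302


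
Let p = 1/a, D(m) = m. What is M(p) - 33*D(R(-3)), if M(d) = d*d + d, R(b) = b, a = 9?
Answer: 8029/81 ≈ 99.123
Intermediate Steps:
p = ⅑ (p = 1/9 = ⅑ ≈ 0.11111)
M(d) = d + d² (M(d) = d² + d = d + d²)
M(p) - 33*D(R(-3)) = (1 + ⅑)/9 - 33*(-3) = (⅑)*(10/9) + 99 = 10/81 + 99 = 8029/81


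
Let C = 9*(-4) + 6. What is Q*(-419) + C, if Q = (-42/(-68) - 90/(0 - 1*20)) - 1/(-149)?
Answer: -5514610/2533 ≈ -2177.1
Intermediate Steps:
C = -30 (C = -36 + 6 = -30)
Q = 12980/2533 (Q = (-42*(-1/68) - 90/(0 - 20)) - 1*(-1/149) = (21/34 - 90/(-20)) + 1/149 = (21/34 - 90*(-1/20)) + 1/149 = (21/34 + 9/2) + 1/149 = 87/17 + 1/149 = 12980/2533 ≈ 5.1244)
Q*(-419) + C = (12980/2533)*(-419) - 30 = -5438620/2533 - 30 = -5514610/2533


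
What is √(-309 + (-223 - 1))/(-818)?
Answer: -I*√533/818 ≈ -0.028223*I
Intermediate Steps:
√(-309 + (-223 - 1))/(-818) = √(-309 - 224)*(-1/818) = √(-533)*(-1/818) = (I*√533)*(-1/818) = -I*√533/818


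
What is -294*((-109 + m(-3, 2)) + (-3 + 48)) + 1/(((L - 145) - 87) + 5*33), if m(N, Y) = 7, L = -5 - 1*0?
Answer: 1206575/72 ≈ 16758.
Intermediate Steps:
L = -5 (L = -5 + 0 = -5)
-294*((-109 + m(-3, 2)) + (-3 + 48)) + 1/(((L - 145) - 87) + 5*33) = -294*((-109 + 7) + (-3 + 48)) + 1/(((-5 - 145) - 87) + 5*33) = -294*(-102 + 45) + 1/((-150 - 87) + 165) = -294*(-57) + 1/(-237 + 165) = 16758 + 1/(-72) = 16758 - 1/72 = 1206575/72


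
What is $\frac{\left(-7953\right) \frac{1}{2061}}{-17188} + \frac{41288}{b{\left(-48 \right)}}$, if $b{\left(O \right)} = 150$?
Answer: $\frac{27085307921}{98401300} \approx 275.25$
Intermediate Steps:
$\frac{\left(-7953\right) \frac{1}{2061}}{-17188} + \frac{41288}{b{\left(-48 \right)}} = \frac{\left(-7953\right) \frac{1}{2061}}{-17188} + \frac{41288}{150} = \left(-7953\right) \frac{1}{2061} \left(- \frac{1}{17188}\right) + 41288 \cdot \frac{1}{150} = \left(- \frac{2651}{687}\right) \left(- \frac{1}{17188}\right) + \frac{20644}{75} = \frac{2651}{11808156} + \frac{20644}{75} = \frac{27085307921}{98401300}$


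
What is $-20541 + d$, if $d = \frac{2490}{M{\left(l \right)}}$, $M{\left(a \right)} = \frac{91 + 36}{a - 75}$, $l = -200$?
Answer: $- \frac{3293457}{127} \approx -25933.0$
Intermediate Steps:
$M{\left(a \right)} = \frac{127}{-75 + a}$
$d = - \frac{684750}{127}$ ($d = \frac{2490}{127 \frac{1}{-75 - 200}} = \frac{2490}{127 \frac{1}{-275}} = \frac{2490}{127 \left(- \frac{1}{275}\right)} = \frac{2490}{- \frac{127}{275}} = 2490 \left(- \frac{275}{127}\right) = - \frac{684750}{127} \approx -5391.7$)
$-20541 + d = -20541 - \frac{684750}{127} = - \frac{3293457}{127}$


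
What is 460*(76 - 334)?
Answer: -118680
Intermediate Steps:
460*(76 - 334) = 460*(-258) = -118680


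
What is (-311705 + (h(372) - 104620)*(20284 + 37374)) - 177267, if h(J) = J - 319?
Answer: -6029613058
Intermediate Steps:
h(J) = -319 + J
(-311705 + (h(372) - 104620)*(20284 + 37374)) - 177267 = (-311705 + ((-319 + 372) - 104620)*(20284 + 37374)) - 177267 = (-311705 + (53 - 104620)*57658) - 177267 = (-311705 - 104567*57658) - 177267 = (-311705 - 6029124086) - 177267 = -6029435791 - 177267 = -6029613058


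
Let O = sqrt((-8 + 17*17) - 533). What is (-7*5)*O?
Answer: -210*I*sqrt(7) ≈ -555.61*I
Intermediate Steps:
O = 6*I*sqrt(7) (O = sqrt((-8 + 289) - 533) = sqrt(281 - 533) = sqrt(-252) = 6*I*sqrt(7) ≈ 15.875*I)
(-7*5)*O = (-7*5)*(6*I*sqrt(7)) = -210*I*sqrt(7)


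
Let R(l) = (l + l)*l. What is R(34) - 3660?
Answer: -1348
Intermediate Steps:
R(l) = 2*l² (R(l) = (2*l)*l = 2*l²)
R(34) - 3660 = 2*34² - 3660 = 2*1156 - 3660 = 2312 - 3660 = -1348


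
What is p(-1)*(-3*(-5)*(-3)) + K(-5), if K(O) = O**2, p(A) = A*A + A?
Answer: 25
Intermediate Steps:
p(A) = A + A**2 (p(A) = A**2 + A = A + A**2)
p(-1)*(-3*(-5)*(-3)) + K(-5) = (-(1 - 1))*(-3*(-5)*(-3)) + (-5)**2 = (-1*0)*(15*(-3)) + 25 = 0*(-45) + 25 = 0 + 25 = 25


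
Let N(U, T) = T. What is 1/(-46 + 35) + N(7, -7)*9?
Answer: -694/11 ≈ -63.091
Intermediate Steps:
1/(-46 + 35) + N(7, -7)*9 = 1/(-46 + 35) - 7*9 = 1/(-11) - 63 = -1/11 - 63 = -694/11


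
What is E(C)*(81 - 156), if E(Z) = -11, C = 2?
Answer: 825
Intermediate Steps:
E(C)*(81 - 156) = -11*(81 - 156) = -11*(-75) = 825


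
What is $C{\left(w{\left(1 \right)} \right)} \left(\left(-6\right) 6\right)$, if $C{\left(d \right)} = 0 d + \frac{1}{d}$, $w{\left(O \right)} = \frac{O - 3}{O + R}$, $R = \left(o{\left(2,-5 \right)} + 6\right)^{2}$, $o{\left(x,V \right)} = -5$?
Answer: $36$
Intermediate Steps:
$R = 1$ ($R = \left(-5 + 6\right)^{2} = 1^{2} = 1$)
$w{\left(O \right)} = \frac{-3 + O}{1 + O}$ ($w{\left(O \right)} = \frac{O - 3}{O + 1} = \frac{-3 + O}{1 + O}$)
$C{\left(d \right)} = \frac{1}{d}$ ($C{\left(d \right)} = 0 + \frac{1}{d} = \frac{1}{d}$)
$C{\left(w{\left(1 \right)} \right)} \left(\left(-6\right) 6\right) = \frac{\left(-6\right) 6}{\frac{1}{1 + 1} \left(-3 + 1\right)} = \frac{1}{\frac{1}{2} \left(-2\right)} \left(-36\right) = \frac{1}{-1} \left(-36\right) = \left(-1\right) \left(-36\right) = 36$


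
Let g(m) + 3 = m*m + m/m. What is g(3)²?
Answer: 49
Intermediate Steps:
g(m) = -2 + m² (g(m) = -3 + (m*m + m/m) = -3 + (m² + 1) = -3 + (1 + m²) = -2 + m²)
g(3)² = (-2 + 3²)² = (-2 + 9)² = 7² = 49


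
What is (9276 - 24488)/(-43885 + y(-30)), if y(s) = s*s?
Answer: 15212/42985 ≈ 0.35389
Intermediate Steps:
y(s) = s²
(9276 - 24488)/(-43885 + y(-30)) = (9276 - 24488)/(-43885 + (-30)²) = -15212/(-43885 + 900) = -15212/(-42985) = -15212*(-1/42985) = 15212/42985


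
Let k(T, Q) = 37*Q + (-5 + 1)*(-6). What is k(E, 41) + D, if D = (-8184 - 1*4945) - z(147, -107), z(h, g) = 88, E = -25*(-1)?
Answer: -11676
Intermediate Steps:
E = 25
k(T, Q) = 24 + 37*Q (k(T, Q) = 37*Q - 4*(-6) = 37*Q + 24 = 24 + 37*Q)
D = -13217 (D = (-8184 - 1*4945) - 1*88 = (-8184 - 4945) - 88 = -13129 - 88 = -13217)
k(E, 41) + D = (24 + 37*41) - 13217 = (24 + 1517) - 13217 = 1541 - 13217 = -11676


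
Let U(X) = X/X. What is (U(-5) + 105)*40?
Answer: 4240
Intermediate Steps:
U(X) = 1
(U(-5) + 105)*40 = (1 + 105)*40 = 106*40 = 4240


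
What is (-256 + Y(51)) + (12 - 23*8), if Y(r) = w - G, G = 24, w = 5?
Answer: -447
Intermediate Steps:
Y(r) = -19 (Y(r) = 5 - 1*24 = 5 - 24 = -19)
(-256 + Y(51)) + (12 - 23*8) = (-256 - 19) + (12 - 23*8) = -275 + (12 - 184) = -275 - 172 = -447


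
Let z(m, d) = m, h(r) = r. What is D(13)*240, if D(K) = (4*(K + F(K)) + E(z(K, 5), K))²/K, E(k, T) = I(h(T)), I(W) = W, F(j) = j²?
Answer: 10136880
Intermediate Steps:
E(k, T) = T
D(K) = (4*K² + 5*K)²/K (D(K) = (4*(K + K²) + K)²/K = ((4*K + 4*K²) + K)²/K = (4*K² + 5*K)²/K)
D(13)*240 = (13*(5 + 4*13)²)*240 = (13*(5 + 52)²)*240 = (13*57²)*240 = (13*3249)*240 = 42237*240 = 10136880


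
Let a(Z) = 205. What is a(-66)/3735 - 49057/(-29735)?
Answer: 37864714/22212045 ≈ 1.7047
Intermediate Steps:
a(-66)/3735 - 49057/(-29735) = 205/3735 - 49057/(-29735) = 205*(1/3735) - 49057*(-1/29735) = 41/747 + 49057/29735 = 37864714/22212045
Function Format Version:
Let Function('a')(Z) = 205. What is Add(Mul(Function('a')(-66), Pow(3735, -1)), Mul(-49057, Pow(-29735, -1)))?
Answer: Rational(37864714, 22212045) ≈ 1.7047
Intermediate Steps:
Add(Mul(Function('a')(-66), Pow(3735, -1)), Mul(-49057, Pow(-29735, -1))) = Add(Mul(205, Pow(3735, -1)), Mul(-49057, Pow(-29735, -1))) = Add(Mul(205, Rational(1, 3735)), Mul(-49057, Rational(-1, 29735))) = Add(Rational(41, 747), Rational(49057, 29735)) = Rational(37864714, 22212045)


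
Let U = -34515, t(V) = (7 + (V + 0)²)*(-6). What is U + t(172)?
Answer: -212061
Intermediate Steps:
t(V) = -42 - 6*V² (t(V) = (7 + V²)*(-6) = -42 - 6*V²)
U + t(172) = -34515 + (-42 - 6*172²) = -34515 + (-42 - 6*29584) = -34515 + (-42 - 177504) = -34515 - 177546 = -212061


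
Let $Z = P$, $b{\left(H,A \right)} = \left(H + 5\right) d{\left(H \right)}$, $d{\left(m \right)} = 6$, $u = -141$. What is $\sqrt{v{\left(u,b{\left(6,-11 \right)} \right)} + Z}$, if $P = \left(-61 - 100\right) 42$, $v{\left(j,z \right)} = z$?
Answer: $6 i \sqrt{186} \approx 81.829 i$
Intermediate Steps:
$b{\left(H,A \right)} = 30 + 6 H$ ($b{\left(H,A \right)} = \left(H + 5\right) 6 = \left(5 + H\right) 6 = 30 + 6 H$)
$P = -6762$ ($P = \left(-161\right) 42 = -6762$)
$Z = -6762$
$\sqrt{v{\left(u,b{\left(6,-11 \right)} \right)} + Z} = \sqrt{\left(30 + 6 \cdot 6\right) - 6762} = \sqrt{\left(30 + 36\right) - 6762} = \sqrt{66 - 6762} = \sqrt{-6696} = 6 i \sqrt{186}$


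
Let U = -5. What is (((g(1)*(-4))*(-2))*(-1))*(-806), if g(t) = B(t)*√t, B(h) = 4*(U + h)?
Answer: -103168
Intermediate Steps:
B(h) = -20 + 4*h (B(h) = 4*(-5 + h) = -20 + 4*h)
g(t) = √t*(-20 + 4*t) (g(t) = (-20 + 4*t)*√t = √t*(-20 + 4*t))
(((g(1)*(-4))*(-2))*(-1))*(-806) = ((((4*√1*(-5 + 1))*(-4))*(-2))*(-1))*(-806) = ((((4*1*(-4))*(-4))*(-2))*(-1))*(-806) = ((-16*(-4)*(-2))*(-1))*(-806) = ((64*(-2))*(-1))*(-806) = -128*(-1)*(-806) = 128*(-806) = -103168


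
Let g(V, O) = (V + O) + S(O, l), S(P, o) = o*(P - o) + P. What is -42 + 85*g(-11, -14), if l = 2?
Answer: -6077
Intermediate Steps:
S(P, o) = P + o*(P - o)
g(V, O) = -4 + V + 4*O (g(V, O) = (V + O) + (O - 1*2² + O*2) = (O + V) + (O - 1*4 + 2*O) = (O + V) + (O - 4 + 2*O) = (O + V) + (-4 + 3*O) = -4 + V + 4*O)
-42 + 85*g(-11, -14) = -42 + 85*(-4 - 11 + 4*(-14)) = -42 + 85*(-4 - 11 - 56) = -42 + 85*(-71) = -42 - 6035 = -6077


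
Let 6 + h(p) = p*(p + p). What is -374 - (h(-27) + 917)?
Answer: -2743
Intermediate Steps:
h(p) = -6 + 2*p**2 (h(p) = -6 + p*(p + p) = -6 + p*(2*p) = -6 + 2*p**2)
-374 - (h(-27) + 917) = -374 - ((-6 + 2*(-27)**2) + 917) = -374 - ((-6 + 2*729) + 917) = -374 - ((-6 + 1458) + 917) = -374 - (1452 + 917) = -374 - 1*2369 = -374 - 2369 = -2743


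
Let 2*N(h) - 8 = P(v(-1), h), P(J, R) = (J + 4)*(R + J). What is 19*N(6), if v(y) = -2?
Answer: 152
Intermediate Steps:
P(J, R) = (4 + J)*(J + R)
N(h) = 2 + h (N(h) = 4 + ((-2)**2 + 4*(-2) + 4*h - 2*h)/2 = 4 + (4 - 8 + 4*h - 2*h)/2 = 4 + (-4 + 2*h)/2 = 4 + (-2 + h) = 2 + h)
19*N(6) = 19*(2 + 6) = 19*8 = 152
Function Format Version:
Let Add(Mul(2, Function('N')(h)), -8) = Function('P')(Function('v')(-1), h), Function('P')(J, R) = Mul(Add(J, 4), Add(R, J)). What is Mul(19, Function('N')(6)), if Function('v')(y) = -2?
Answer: 152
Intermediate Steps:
Function('P')(J, R) = Mul(Add(4, J), Add(J, R))
Function('N')(h) = Add(2, h) (Function('N')(h) = Add(4, Mul(Rational(1, 2), Add(Pow(-2, 2), Mul(4, -2), Mul(4, h), Mul(-2, h)))) = Add(4, Mul(Rational(1, 2), Add(4, -8, Mul(4, h), Mul(-2, h)))) = Add(4, Mul(Rational(1, 2), Add(-4, Mul(2, h)))) = Add(4, Add(-2, h)) = Add(2, h))
Mul(19, Function('N')(6)) = Mul(19, Add(2, 6)) = Mul(19, 8) = 152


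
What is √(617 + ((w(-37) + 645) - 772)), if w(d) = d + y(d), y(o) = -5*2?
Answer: √443 ≈ 21.048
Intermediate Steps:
y(o) = -10
w(d) = -10 + d (w(d) = d - 10 = -10 + d)
√(617 + ((w(-37) + 645) - 772)) = √(617 + (((-10 - 37) + 645) - 772)) = √(617 + ((-47 + 645) - 772)) = √(617 + (598 - 772)) = √(617 - 174) = √443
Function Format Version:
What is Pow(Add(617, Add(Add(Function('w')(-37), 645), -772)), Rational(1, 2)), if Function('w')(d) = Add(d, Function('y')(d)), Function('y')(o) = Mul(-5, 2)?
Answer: Pow(443, Rational(1, 2)) ≈ 21.048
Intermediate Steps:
Function('y')(o) = -10
Function('w')(d) = Add(-10, d) (Function('w')(d) = Add(d, -10) = Add(-10, d))
Pow(Add(617, Add(Add(Function('w')(-37), 645), -772)), Rational(1, 2)) = Pow(Add(617, Add(Add(Add(-10, -37), 645), -772)), Rational(1, 2)) = Pow(Add(617, Add(Add(-47, 645), -772)), Rational(1, 2)) = Pow(Add(617, Add(598, -772)), Rational(1, 2)) = Pow(Add(617, -174), Rational(1, 2)) = Pow(443, Rational(1, 2))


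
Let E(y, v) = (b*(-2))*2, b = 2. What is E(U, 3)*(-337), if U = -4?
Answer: 2696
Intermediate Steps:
E(y, v) = -8 (E(y, v) = (2*(-2))*2 = -4*2 = -8)
E(U, 3)*(-337) = -8*(-337) = 2696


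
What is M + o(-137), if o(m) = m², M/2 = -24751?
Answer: -30733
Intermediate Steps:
M = -49502 (M = 2*(-24751) = -49502)
M + o(-137) = -49502 + (-137)² = -49502 + 18769 = -30733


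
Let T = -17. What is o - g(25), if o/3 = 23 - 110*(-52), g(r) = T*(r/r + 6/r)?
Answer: 431252/25 ≈ 17250.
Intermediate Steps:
g(r) = -17 - 102/r (g(r) = -17*(r/r + 6/r) = -17*(1 + 6/r) = -17 - 102/r)
o = 17229 (o = 3*(23 - 110*(-52)) = 3*(23 + 5720) = 3*5743 = 17229)
o - g(25) = 17229 - (-17 - 102/25) = 17229 - 1*(-527/25) = 17229 + 527/25 = 431252/25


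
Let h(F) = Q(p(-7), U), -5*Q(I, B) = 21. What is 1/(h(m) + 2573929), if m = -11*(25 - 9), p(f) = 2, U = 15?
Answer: 5/12869624 ≈ 3.8851e-7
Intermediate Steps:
Q(I, B) = -21/5 (Q(I, B) = -⅕*21 = -21/5)
m = -176 (m = -11*16 = -176)
h(F) = -21/5
1/(h(m) + 2573929) = 1/(-21/5 + 2573929) = 1/(12869624/5) = 5/12869624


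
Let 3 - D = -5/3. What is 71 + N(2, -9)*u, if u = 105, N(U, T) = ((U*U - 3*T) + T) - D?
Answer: 1891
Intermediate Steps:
D = 14/3 (D = 3 - (-5)/3 = 3 - 1*(-5/3) = 3 + 5/3 = 14/3 ≈ 4.6667)
N(U, T) = -14/3 + U**2 - 2*T (N(U, T) = ((U*U - 3*T) + T) - 1*14/3 = ((U**2 - 3*T) + T) - 14/3 = (U**2 - 2*T) - 14/3 = -14/3 + U**2 - 2*T)
71 + N(2, -9)*u = 71 + (-14/3 + 2**2 - 2*(-9))*105 = 71 + (-14/3 + 4 + 18)*105 = 71 + (52/3)*105 = 71 + 1820 = 1891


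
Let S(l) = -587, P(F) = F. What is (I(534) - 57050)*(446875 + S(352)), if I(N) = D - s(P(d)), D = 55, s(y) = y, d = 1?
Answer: -25436630848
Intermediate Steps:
I(N) = 54 (I(N) = 55 - 1*1 = 55 - 1 = 54)
(I(534) - 57050)*(446875 + S(352)) = (54 - 57050)*(446875 - 587) = -56996*446288 = -25436630848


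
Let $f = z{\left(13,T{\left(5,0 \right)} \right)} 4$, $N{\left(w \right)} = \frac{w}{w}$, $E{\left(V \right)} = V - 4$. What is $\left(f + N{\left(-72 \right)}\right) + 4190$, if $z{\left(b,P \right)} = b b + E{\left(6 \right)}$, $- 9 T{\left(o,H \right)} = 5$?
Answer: $4875$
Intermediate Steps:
$T{\left(o,H \right)} = - \frac{5}{9}$ ($T{\left(o,H \right)} = \left(- \frac{1}{9}\right) 5 = - \frac{5}{9}$)
$E{\left(V \right)} = -4 + V$
$N{\left(w \right)} = 1$
$z{\left(b,P \right)} = 2 + b^{2}$ ($z{\left(b,P \right)} = b b + \left(-4 + 6\right) = b^{2} + 2 = 2 + b^{2}$)
$f = 684$ ($f = \left(2 + 13^{2}\right) 4 = \left(2 + 169\right) 4 = 171 \cdot 4 = 684$)
$\left(f + N{\left(-72 \right)}\right) + 4190 = \left(684 + 1\right) + 4190 = 685 + 4190 = 4875$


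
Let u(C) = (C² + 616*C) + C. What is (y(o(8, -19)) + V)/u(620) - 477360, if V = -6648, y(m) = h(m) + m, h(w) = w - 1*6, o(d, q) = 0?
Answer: -183053242527/383470 ≈ -4.7736e+5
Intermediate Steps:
h(w) = -6 + w (h(w) = w - 6 = -6 + w)
y(m) = -6 + 2*m (y(m) = (-6 + m) + m = -6 + 2*m)
u(C) = C² + 617*C
(y(o(8, -19)) + V)/u(620) - 477360 = ((-6 + 2*0) - 6648)/((620*(617 + 620))) - 477360 = ((-6 + 0) - 6648)/((620*1237)) - 477360 = (-6 - 6648)/766940 - 477360 = -6654*1/766940 - 477360 = -3327/383470 - 477360 = -183053242527/383470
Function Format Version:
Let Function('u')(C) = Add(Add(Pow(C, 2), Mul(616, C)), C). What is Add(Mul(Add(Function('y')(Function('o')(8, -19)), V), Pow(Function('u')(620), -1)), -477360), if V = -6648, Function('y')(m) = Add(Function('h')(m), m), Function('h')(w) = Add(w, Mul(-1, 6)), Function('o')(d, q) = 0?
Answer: Rational(-183053242527, 383470) ≈ -4.7736e+5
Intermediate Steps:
Function('h')(w) = Add(-6, w) (Function('h')(w) = Add(w, -6) = Add(-6, w))
Function('y')(m) = Add(-6, Mul(2, m)) (Function('y')(m) = Add(Add(-6, m), m) = Add(-6, Mul(2, m)))
Function('u')(C) = Add(Pow(C, 2), Mul(617, C))
Add(Mul(Add(Function('y')(Function('o')(8, -19)), V), Pow(Function('u')(620), -1)), -477360) = Add(Mul(Add(Add(-6, Mul(2, 0)), -6648), Pow(Mul(620, Add(617, 620)), -1)), -477360) = Add(Mul(Add(Add(-6, 0), -6648), Pow(Mul(620, 1237), -1)), -477360) = Add(Mul(Add(-6, -6648), Pow(766940, -1)), -477360) = Add(Mul(-6654, Rational(1, 766940)), -477360) = Add(Rational(-3327, 383470), -477360) = Rational(-183053242527, 383470)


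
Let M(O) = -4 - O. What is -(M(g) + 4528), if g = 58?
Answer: -4466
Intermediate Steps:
-(M(g) + 4528) = -((-4 - 1*58) + 4528) = -((-4 - 58) + 4528) = -(-62 + 4528) = -1*4466 = -4466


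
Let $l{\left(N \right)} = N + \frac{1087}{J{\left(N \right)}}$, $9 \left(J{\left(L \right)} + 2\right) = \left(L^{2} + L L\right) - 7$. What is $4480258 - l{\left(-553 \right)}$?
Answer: $\frac{2740432632140}{611593} \approx 4.4808 \cdot 10^{6}$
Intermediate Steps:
$J{\left(L \right)} = - \frac{25}{9} + \frac{2 L^{2}}{9}$ ($J{\left(L \right)} = -2 + \frac{\left(L^{2} + L L\right) - 7}{9} = -2 + \frac{\left(L^{2} + L^{2}\right) - 7}{9} = -2 + \frac{2 L^{2} - 7}{9} = -2 + \frac{-7 + 2 L^{2}}{9} = -2 + \left(- \frac{7}{9} + \frac{2 L^{2}}{9}\right) = - \frac{25}{9} + \frac{2 L^{2}}{9}$)
$l{\left(N \right)} = N + \frac{1087}{- \frac{25}{9} + \frac{2 N^{2}}{9}}$
$4480258 - l{\left(-553 \right)} = 4480258 - \frac{9783 - 553 \left(-25 + 2 \left(-553\right)^{2}\right)}{-25 + 2 \left(-553\right)^{2}} = 4480258 - \frac{9783 - 553 \left(-25 + 2 \cdot 305809\right)}{-25 + 2 \cdot 305809} = 4480258 - \frac{9783 - 553 \left(-25 + 611618\right)}{-25 + 611618} = 4480258 - \frac{9783 - 338210929}{611593} = 4480258 - \frac{1}{611593} \left(-338201146\right) = 4480258 - - \frac{338201146}{611593} = 4480258 + \frac{338201146}{611593} = \frac{2740432632140}{611593}$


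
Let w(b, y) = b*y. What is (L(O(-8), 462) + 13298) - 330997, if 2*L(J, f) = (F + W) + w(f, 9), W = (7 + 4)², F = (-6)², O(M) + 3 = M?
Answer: -631083/2 ≈ -3.1554e+5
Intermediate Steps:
O(M) = -3 + M
F = 36
W = 121 (W = 11² = 121)
L(J, f) = 157/2 + 9*f/2 (L(J, f) = ((36 + 121) + f*9)/2 = (157 + 9*f)/2 = 157/2 + 9*f/2)
(L(O(-8), 462) + 13298) - 330997 = ((157/2 + (9/2)*462) + 13298) - 330997 = ((157/2 + 2079) + 13298) - 330997 = (4315/2 + 13298) - 330997 = 30911/2 - 330997 = -631083/2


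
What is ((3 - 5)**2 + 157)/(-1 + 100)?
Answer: 161/99 ≈ 1.6263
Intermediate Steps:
((3 - 5)**2 + 157)/(-1 + 100) = ((-2)**2 + 157)/99 = (4 + 157)/99 = (1/99)*161 = 161/99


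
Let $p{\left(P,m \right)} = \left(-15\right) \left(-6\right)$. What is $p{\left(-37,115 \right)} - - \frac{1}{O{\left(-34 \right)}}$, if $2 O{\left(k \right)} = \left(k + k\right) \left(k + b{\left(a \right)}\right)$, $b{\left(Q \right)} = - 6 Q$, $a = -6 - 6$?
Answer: $\frac{116279}{1292} \approx 89.999$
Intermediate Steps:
$a = -12$ ($a = -6 - 6 = -12$)
$p{\left(P,m \right)} = 90$
$O{\left(k \right)} = k \left(72 + k\right)$ ($O{\left(k \right)} = \frac{\left(k + k\right) \left(k - -72\right)}{2} = \frac{2 k \left(k + 72\right)}{2} = \frac{2 k \left(72 + k\right)}{2} = k \left(72 + k\right)$)
$p{\left(-37,115 \right)} - - \frac{1}{O{\left(-34 \right)}} = 90 - - \frac{1}{\left(-34\right) \left(72 - 34\right)} = 90 - - \frac{1}{\left(-34\right) 38} = 90 - - \frac{1}{-1292} = 90 - \left(-1\right) \left(- \frac{1}{1292}\right) = 90 - \frac{1}{1292} = \frac{116279}{1292}$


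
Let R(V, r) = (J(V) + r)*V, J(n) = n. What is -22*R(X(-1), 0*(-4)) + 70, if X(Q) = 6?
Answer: -722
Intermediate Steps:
R(V, r) = V*(V + r) (R(V, r) = (V + r)*V = V*(V + r))
-22*R(X(-1), 0*(-4)) + 70 = -132*(6 + 0*(-4)) + 70 = -132*(6 + 0) + 70 = -132*6 + 70 = -22*36 + 70 = -792 + 70 = -722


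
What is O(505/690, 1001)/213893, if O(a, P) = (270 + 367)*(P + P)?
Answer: 1275274/213893 ≈ 5.9622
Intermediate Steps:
O(a, P) = 1274*P (O(a, P) = 637*(2*P) = 1274*P)
O(505/690, 1001)/213893 = (1274*1001)/213893 = 1275274*(1/213893) = 1275274/213893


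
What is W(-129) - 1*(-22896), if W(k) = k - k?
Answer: 22896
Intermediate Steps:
W(k) = 0
W(-129) - 1*(-22896) = 0 - 1*(-22896) = 0 + 22896 = 22896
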